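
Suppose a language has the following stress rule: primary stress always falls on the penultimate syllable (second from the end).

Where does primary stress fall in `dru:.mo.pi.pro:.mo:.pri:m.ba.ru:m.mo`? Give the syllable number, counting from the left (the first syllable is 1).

The word has 9 syllables; the penultimate syllable (second from the end) is syllable 8 (ru:m).
Primary stress: syllable 8 → dru:.mo.pi.pro:.mo:.pri:m.ba.ˈru:m.mo.

8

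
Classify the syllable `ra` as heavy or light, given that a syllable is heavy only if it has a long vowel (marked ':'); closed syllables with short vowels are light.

`ra`: short vowel, open (no coda). Short vowel → light.

light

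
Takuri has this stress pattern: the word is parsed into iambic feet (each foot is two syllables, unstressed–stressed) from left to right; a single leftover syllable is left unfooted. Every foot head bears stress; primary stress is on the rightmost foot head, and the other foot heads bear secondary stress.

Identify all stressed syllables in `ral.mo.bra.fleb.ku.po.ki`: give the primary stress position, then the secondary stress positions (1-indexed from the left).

primary 6, secondary 2, 4

Parse left to right into iambic (σˈσ) feet: (ral.ˈmo) (bra.ˈfleb) (ku.ˈpo) ki. Syllable 7 is left unfooted.
Foot heads (stressed positions): 2, 4, 6.
End Rule Rightmost: primary stress on the rightmost head = syllable 6.
Secondary stress on 2, 4: ral.ˌmo.bra.ˌfleb.ku.ˈpo.ki.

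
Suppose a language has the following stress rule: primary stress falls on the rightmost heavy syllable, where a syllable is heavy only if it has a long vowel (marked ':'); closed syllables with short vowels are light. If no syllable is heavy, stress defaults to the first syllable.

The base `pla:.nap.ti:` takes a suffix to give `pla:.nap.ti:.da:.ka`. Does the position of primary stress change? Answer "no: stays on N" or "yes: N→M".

Base `pla:.nap.ti:` (3 syllables):
  Weights: 1 pla: H, 2 nap L, 3 ti: H.
  Heavy syllables in the domain: 1, 3. The rightmost is syllable 3 (ti:).
  → primary stress on syllable 3.
Suffixed `pla:.nap.ti:.da:.ka` (5 syllables):
  Weights: 1 pla: H, 2 nap L, 3 ti: H, 4 da: H, 5 ka L.
  Heavy syllables in the domain: 1, 3, 4. The rightmost is syllable 4 (da:).
  → primary stress on syllable 4.

yes: 3→4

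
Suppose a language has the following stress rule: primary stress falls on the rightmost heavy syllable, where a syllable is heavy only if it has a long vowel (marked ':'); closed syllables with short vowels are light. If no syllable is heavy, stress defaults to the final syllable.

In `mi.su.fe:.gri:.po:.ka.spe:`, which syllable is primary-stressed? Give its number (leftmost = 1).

Weights: 1 mi L, 2 su L, 3 fe: H, 4 gri: H, 5 po: H, 6 ka L, 7 spe: H.
Heavy syllables in the domain: 3, 4, 5, 7. The rightmost is syllable 7 (spe:).
Primary stress: syllable 7 → mi.su.fe:.gri:.po:.ka.ˈspe:.

7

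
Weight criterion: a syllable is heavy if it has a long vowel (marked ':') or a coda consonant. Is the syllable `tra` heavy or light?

`tra`: short vowel, open (no coda). Short vowel, open → light.

light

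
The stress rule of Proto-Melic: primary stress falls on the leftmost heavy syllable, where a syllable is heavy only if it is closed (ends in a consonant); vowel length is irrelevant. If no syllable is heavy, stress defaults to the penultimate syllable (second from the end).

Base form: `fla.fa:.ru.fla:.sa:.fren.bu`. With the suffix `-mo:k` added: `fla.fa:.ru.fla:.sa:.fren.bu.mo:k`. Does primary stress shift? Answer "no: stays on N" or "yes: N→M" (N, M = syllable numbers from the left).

no: stays on 6

Base `fla.fa:.ru.fla:.sa:.fren.bu` (7 syllables):
  Weights: 1 fla L, 2 fa: L, 3 ru L, 4 fla: L, 5 sa: L, 6 fren H, 7 bu L.
  Heavy syllables in the domain: 6. The leftmost is syllable 6 (fren).
  → primary stress on syllable 6.
Suffixed `fla.fa:.ru.fla:.sa:.fren.bu.mo:k` (8 syllables):
  Weights: 1 fla L, 2 fa: L, 3 ru L, 4 fla: L, 5 sa: L, 6 fren H, 7 bu L, 8 mo:k H.
  Heavy syllables in the domain: 6, 8. The leftmost is syllable 6 (fren).
  → primary stress on syllable 6.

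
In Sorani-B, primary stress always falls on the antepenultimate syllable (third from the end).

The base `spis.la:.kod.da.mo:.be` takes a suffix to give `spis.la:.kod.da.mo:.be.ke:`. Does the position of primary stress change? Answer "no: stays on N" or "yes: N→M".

Base `spis.la:.kod.da.mo:.be` (6 syllables):
  The word has 6 syllables; the antepenultimate syllable (third from the end) is syllable 4 (da).
  → primary stress on syllable 4.
Suffixed `spis.la:.kod.da.mo:.be.ke:` (7 syllables):
  The word has 7 syllables; the antepenultimate syllable (third from the end) is syllable 5 (mo:).
  → primary stress on syllable 5.

yes: 4→5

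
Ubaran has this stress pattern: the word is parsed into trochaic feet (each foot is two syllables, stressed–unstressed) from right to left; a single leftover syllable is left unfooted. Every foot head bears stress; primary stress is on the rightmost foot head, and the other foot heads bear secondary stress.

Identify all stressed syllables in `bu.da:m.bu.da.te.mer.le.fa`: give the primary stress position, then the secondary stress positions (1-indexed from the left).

primary 7, secondary 1, 3, 5

Parse right to left into trochaic (ˈσσ) feet: (ˈbu.da:m) (ˈbu.da) (ˈte.mer) (ˈle.fa).
Foot heads (stressed positions): 1, 3, 5, 7.
End Rule Rightmost: primary stress on the rightmost head = syllable 7.
Secondary stress on 1, 3, 5: ˌbu.da:m.ˌbu.da.ˌte.mer.ˈle.fa.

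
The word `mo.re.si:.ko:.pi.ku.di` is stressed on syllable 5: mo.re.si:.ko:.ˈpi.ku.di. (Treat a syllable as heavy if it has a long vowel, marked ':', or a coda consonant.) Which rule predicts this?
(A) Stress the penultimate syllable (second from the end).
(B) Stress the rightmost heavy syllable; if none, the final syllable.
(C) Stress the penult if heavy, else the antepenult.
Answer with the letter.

C

Rule A → syllable 6 (observed: 5).
Rule B → syllable 4 (observed: 5).
Rule C → syllable 5 ✓.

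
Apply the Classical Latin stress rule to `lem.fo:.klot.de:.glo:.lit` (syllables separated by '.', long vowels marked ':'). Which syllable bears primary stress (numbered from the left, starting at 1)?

5

Classical Latin: stress the penult if heavy (long vowel or closed), else the antepenult.
Weights: 4 de: H, 5 glo: H, 6 lit H.
The penult (syllable 5, glo:) is heavy, so it takes stress.
Stress on syllable 5: lem.fo:.klot.de:.ˈglo:.lit.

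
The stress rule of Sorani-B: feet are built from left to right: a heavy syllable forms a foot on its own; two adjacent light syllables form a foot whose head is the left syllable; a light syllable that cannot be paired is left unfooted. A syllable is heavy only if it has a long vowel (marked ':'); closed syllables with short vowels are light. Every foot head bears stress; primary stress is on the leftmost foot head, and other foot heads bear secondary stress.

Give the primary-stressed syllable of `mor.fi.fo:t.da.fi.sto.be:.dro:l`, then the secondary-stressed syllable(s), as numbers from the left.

primary 1, secondary 3, 4, 7, 8

Weights: 1 mor L, 2 fi L, 3 fo:t H, 4 da L, 5 fi L, 6 sto L, 7 be: H, 8 dro:l H.
Parse left to right (heavy = foot alone; LL = one foot; stranded L unfooted): (ˈmor.fi) (ˈfo:t) (ˈda.fi) sto (ˈbe:) (ˈdro:l).
Foot heads: 1, 3, 4, 7, 8.
Primary stress on the leftmost head = syllable 1.
Secondary stress on 3, 4, 7, 8: ˈmor.fi.ˌfo:t.ˌda.fi.sto.ˌbe:.ˌdro:l.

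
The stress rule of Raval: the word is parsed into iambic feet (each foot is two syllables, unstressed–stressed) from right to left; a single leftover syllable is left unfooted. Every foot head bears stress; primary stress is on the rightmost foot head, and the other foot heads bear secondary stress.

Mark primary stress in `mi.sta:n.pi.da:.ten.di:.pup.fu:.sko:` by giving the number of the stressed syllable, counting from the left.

9

Parse right to left into iambic (σˈσ) feet: mi (sta:n.ˈpi) (da:.ˈten) (di:.ˈpup) (fu:.ˈsko:). Syllable 1 is left unfooted.
Foot heads (stressed positions): 3, 5, 7, 9.
End Rule Rightmost: primary stress on the rightmost head = syllable 9.
Primary stress: syllable 9 → mi.sta:n.pi.da:.ten.di:.pup.fu:.ˈsko:.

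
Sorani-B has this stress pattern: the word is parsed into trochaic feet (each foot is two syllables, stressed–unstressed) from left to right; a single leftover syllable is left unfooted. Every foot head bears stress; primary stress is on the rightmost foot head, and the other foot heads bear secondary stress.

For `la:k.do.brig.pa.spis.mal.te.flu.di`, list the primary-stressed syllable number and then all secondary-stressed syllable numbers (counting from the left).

primary 7, secondary 1, 3, 5

Parse left to right into trochaic (ˈσσ) feet: (ˈla:k.do) (ˈbrig.pa) (ˈspis.mal) (ˈte.flu) di. Syllable 9 is left unfooted.
Foot heads (stressed positions): 1, 3, 5, 7.
End Rule Rightmost: primary stress on the rightmost head = syllable 7.
Secondary stress on 1, 3, 5: ˌla:k.do.ˌbrig.pa.ˌspis.mal.ˈte.flu.di.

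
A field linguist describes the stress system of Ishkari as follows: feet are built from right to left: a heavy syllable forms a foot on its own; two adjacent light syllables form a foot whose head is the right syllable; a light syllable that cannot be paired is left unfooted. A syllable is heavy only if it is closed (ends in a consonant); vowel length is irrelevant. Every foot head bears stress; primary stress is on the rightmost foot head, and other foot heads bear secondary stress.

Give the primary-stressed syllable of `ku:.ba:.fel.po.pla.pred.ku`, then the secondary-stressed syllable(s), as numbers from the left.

Weights: 1 ku: L, 2 ba: L, 3 fel H, 4 po L, 5 pla L, 6 pred H, 7 ku L.
Parse right to left (heavy = foot alone; LL = one foot; stranded L unfooted): (ku:.ˈba:) (ˈfel) (po.ˈpla) (ˈpred) ku.
Foot heads: 2, 3, 5, 6.
Primary stress on the rightmost head = syllable 6.
Secondary stress on 2, 3, 5: ku:.ˌba:.ˌfel.po.ˌpla.ˈpred.ku.

primary 6, secondary 2, 3, 5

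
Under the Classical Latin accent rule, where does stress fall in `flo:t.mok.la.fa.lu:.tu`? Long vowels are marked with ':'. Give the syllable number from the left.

5

Classical Latin: stress the penult if heavy (long vowel or closed), else the antepenult.
Weights: 4 fa L, 5 lu: H, 6 tu L.
The penult (syllable 5, lu:) is heavy, so it takes stress.
Stress on syllable 5: flo:t.mok.la.fa.ˈlu:.tu.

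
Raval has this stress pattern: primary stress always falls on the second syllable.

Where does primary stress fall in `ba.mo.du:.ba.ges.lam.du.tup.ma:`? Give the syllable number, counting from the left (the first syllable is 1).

The word has 9 syllables; the second syllable is syllable 2 (mo).
Primary stress: syllable 2 → ba.ˈmo.du:.ba.ges.lam.du.tup.ma:.

2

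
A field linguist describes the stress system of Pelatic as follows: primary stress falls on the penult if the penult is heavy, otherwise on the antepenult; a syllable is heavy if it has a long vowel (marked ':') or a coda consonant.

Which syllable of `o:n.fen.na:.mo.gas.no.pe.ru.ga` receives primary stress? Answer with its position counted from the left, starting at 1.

Weights: 7 pe L, 8 ru L, 9 ga L.
The penult (syllable 8, ru) is light, so stress falls on the antepenult (syllable 7, pe).
Primary stress: syllable 7 → o:n.fen.na:.mo.gas.no.ˈpe.ru.ga.

7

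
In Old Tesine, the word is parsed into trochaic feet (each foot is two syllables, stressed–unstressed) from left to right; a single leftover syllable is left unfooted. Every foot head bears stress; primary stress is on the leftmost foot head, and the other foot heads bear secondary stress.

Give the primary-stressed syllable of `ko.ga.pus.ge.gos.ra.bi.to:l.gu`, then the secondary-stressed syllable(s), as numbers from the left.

Parse left to right into trochaic (ˈσσ) feet: (ˈko.ga) (ˈpus.ge) (ˈgos.ra) (ˈbi.to:l) gu. Syllable 9 is left unfooted.
Foot heads (stressed positions): 1, 3, 5, 7.
End Rule Leftmost: primary stress on the leftmost head = syllable 1.
Secondary stress on 3, 5, 7: ˈko.ga.ˌpus.ge.ˌgos.ra.ˌbi.to:l.gu.

primary 1, secondary 3, 5, 7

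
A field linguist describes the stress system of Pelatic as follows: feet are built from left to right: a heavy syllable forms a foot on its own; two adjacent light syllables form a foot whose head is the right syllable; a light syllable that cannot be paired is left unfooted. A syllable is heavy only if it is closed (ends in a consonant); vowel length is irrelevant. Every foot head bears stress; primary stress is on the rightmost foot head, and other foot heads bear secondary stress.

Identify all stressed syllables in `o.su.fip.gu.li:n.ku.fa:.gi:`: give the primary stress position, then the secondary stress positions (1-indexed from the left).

primary 7, secondary 2, 3, 5

Weights: 1 o L, 2 su L, 3 fip H, 4 gu L, 5 li:n H, 6 ku L, 7 fa: L, 8 gi: L.
Parse left to right (heavy = foot alone; LL = one foot; stranded L unfooted): (o.ˈsu) (ˈfip) gu (ˈli:n) (ku.ˈfa:) gi:.
Foot heads: 2, 3, 5, 7.
Primary stress on the rightmost head = syllable 7.
Secondary stress on 2, 3, 5: o.ˌsu.ˌfip.gu.ˌli:n.ku.ˈfa:.gi:.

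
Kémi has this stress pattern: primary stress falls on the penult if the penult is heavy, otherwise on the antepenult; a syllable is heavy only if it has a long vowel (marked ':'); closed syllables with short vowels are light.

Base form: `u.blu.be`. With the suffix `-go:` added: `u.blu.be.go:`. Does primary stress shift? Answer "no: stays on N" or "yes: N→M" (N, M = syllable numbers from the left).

Base `u.blu.be` (3 syllables):
  Weights: 1 u L, 2 blu L, 3 be L.
  The penult (syllable 2, blu) is light, so stress falls on the antepenult (syllable 1, u).
  → primary stress on syllable 1.
Suffixed `u.blu.be.go:` (4 syllables):
  Weights: 2 blu L, 3 be L, 4 go: H.
  The penult (syllable 3, be) is light, so stress falls on the antepenult (syllable 2, blu).
  → primary stress on syllable 2.

yes: 1→2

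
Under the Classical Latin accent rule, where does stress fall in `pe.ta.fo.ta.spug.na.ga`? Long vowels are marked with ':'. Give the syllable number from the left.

Classical Latin: stress the penult if heavy (long vowel or closed), else the antepenult.
Weights: 5 spug H, 6 na L, 7 ga L.
The penult (syllable 6, na) is light, so stress falls on the antepenult (syllable 5, spug).
Stress on syllable 5: pe.ta.fo.ta.ˈspug.na.ga.

5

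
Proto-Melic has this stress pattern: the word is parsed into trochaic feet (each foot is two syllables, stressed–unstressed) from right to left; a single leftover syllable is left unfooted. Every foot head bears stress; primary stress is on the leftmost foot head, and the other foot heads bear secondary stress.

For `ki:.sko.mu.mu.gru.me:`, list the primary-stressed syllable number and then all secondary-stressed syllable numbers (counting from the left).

primary 1, secondary 3, 5

Parse right to left into trochaic (ˈσσ) feet: (ˈki:.sko) (ˈmu.mu) (ˈgru.me:).
Foot heads (stressed positions): 1, 3, 5.
End Rule Leftmost: primary stress on the leftmost head = syllable 1.
Secondary stress on 3, 5: ˈki:.sko.ˌmu.mu.ˌgru.me:.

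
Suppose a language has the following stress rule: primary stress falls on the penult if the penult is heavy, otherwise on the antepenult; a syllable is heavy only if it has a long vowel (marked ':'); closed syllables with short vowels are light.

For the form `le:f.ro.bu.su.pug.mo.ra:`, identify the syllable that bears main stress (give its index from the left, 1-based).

Weights: 5 pug L, 6 mo L, 7 ra: H.
The penult (syllable 6, mo) is light, so stress falls on the antepenult (syllable 5, pug).
Primary stress: syllable 5 → le:f.ro.bu.su.ˈpug.mo.ra:.

5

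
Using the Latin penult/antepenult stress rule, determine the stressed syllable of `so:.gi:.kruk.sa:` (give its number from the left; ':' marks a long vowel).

3

Classical Latin: stress the penult if heavy (long vowel or closed), else the antepenult.
Weights: 2 gi: H, 3 kruk H, 4 sa: H.
The penult (syllable 3, kruk) is heavy, so it takes stress.
Stress on syllable 3: so:.gi:.ˈkruk.sa:.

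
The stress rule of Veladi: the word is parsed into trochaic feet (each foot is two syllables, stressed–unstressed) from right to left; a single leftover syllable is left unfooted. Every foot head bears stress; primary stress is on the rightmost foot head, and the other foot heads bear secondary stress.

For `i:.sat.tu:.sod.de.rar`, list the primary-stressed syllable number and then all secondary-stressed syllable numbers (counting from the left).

primary 5, secondary 1, 3

Parse right to left into trochaic (ˈσσ) feet: (ˈi:.sat) (ˈtu:.sod) (ˈde.rar).
Foot heads (stressed positions): 1, 3, 5.
End Rule Rightmost: primary stress on the rightmost head = syllable 5.
Secondary stress on 1, 3: ˌi:.sat.ˌtu:.sod.ˈde.rar.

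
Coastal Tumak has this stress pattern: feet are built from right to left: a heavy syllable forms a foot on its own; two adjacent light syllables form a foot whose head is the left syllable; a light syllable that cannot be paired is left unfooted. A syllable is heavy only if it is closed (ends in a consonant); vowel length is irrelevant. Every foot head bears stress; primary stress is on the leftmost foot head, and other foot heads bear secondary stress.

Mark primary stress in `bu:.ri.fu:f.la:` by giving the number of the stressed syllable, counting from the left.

Weights: 1 bu: L, 2 ri L, 3 fu:f H, 4 la: L.
Parse right to left (heavy = foot alone; LL = one foot; stranded L unfooted): (ˈbu:.ri) (ˈfu:f) la:.
Foot heads: 1, 3.
Primary stress on the leftmost head = syllable 1.
Primary stress: syllable 1 → ˈbu:.ri.fu:f.la:.

1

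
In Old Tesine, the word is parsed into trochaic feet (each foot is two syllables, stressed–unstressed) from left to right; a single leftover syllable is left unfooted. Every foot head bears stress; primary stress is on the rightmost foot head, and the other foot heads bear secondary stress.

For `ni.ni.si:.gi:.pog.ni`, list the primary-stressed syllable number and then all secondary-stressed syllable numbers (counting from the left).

primary 5, secondary 1, 3

Parse left to right into trochaic (ˈσσ) feet: (ˈni.ni) (ˈsi:.gi:) (ˈpog.ni).
Foot heads (stressed positions): 1, 3, 5.
End Rule Rightmost: primary stress on the rightmost head = syllable 5.
Secondary stress on 1, 3: ˌni.ni.ˌsi:.gi:.ˈpog.ni.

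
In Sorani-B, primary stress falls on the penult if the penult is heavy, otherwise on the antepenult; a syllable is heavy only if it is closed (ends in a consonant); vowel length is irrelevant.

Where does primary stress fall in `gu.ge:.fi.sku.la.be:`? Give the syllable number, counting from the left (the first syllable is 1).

4

Weights: 4 sku L, 5 la L, 6 be: L.
The penult (syllable 5, la) is light, so stress falls on the antepenult (syllable 4, sku).
Primary stress: syllable 4 → gu.ge:.fi.ˈsku.la.be:.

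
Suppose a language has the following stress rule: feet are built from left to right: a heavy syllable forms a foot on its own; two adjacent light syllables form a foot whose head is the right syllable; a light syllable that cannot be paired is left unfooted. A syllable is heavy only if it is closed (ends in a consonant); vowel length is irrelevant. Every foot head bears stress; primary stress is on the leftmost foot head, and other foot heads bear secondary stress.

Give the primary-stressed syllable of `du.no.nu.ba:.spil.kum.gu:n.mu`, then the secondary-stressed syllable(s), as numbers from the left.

primary 2, secondary 4, 5, 6, 7

Weights: 1 du L, 2 no L, 3 nu L, 4 ba: L, 5 spil H, 6 kum H, 7 gu:n H, 8 mu L.
Parse left to right (heavy = foot alone; LL = one foot; stranded L unfooted): (du.ˈno) (nu.ˈba:) (ˈspil) (ˈkum) (ˈgu:n) mu.
Foot heads: 2, 4, 5, 6, 7.
Primary stress on the leftmost head = syllable 2.
Secondary stress on 4, 5, 6, 7: du.ˈno.nu.ˌba:.ˌspil.ˌkum.ˌgu:n.mu.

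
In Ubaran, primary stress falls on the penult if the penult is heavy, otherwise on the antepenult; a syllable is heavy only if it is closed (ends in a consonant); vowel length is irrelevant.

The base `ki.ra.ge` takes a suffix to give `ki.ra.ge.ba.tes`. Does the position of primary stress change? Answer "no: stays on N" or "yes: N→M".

yes: 1→3

Base `ki.ra.ge` (3 syllables):
  Weights: 1 ki L, 2 ra L, 3 ge L.
  The penult (syllable 2, ra) is light, so stress falls on the antepenult (syllable 1, ki).
  → primary stress on syllable 1.
Suffixed `ki.ra.ge.ba.tes` (5 syllables):
  Weights: 3 ge L, 4 ba L, 5 tes H.
  The penult (syllable 4, ba) is light, so stress falls on the antepenult (syllable 3, ge).
  → primary stress on syllable 3.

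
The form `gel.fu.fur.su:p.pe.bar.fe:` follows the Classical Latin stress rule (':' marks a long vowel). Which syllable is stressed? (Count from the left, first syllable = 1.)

Classical Latin: stress the penult if heavy (long vowel or closed), else the antepenult.
Weights: 5 pe L, 6 bar H, 7 fe: H.
The penult (syllable 6, bar) is heavy, so it takes stress.
Stress on syllable 6: gel.fu.fur.su:p.pe.ˈbar.fe:.

6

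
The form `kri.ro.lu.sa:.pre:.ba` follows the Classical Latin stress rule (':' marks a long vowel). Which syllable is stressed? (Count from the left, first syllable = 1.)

Classical Latin: stress the penult if heavy (long vowel or closed), else the antepenult.
Weights: 4 sa: H, 5 pre: H, 6 ba L.
The penult (syllable 5, pre:) is heavy, so it takes stress.
Stress on syllable 5: kri.ro.lu.sa:.ˈpre:.ba.

5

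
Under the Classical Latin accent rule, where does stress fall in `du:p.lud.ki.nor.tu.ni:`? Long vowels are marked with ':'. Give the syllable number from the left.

Classical Latin: stress the penult if heavy (long vowel or closed), else the antepenult.
Weights: 4 nor H, 5 tu L, 6 ni: H.
The penult (syllable 5, tu) is light, so stress falls on the antepenult (syllable 4, nor).
Stress on syllable 4: du:p.lud.ki.ˈnor.tu.ni:.

4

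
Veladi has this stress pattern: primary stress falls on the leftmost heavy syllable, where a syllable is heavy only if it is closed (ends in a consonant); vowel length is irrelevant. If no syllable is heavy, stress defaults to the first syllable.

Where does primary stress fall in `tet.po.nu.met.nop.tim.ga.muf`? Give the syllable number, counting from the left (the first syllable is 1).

Weights: 1 tet H, 2 po L, 3 nu L, 4 met H, 5 nop H, 6 tim H, 7 ga L, 8 muf H.
Heavy syllables in the domain: 1, 4, 5, 6, 8. The leftmost is syllable 1 (tet).
Primary stress: syllable 1 → ˈtet.po.nu.met.nop.tim.ga.muf.

1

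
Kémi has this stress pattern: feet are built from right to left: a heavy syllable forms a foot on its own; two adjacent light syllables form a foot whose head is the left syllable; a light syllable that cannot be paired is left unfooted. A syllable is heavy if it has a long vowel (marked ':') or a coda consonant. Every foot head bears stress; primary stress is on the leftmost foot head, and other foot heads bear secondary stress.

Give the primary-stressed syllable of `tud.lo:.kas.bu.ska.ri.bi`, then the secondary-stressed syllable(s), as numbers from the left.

primary 1, secondary 2, 3, 4, 6

Weights: 1 tud H, 2 lo: H, 3 kas H, 4 bu L, 5 ska L, 6 ri L, 7 bi L.
Parse right to left (heavy = foot alone; LL = one foot; stranded L unfooted): (ˈtud) (ˈlo:) (ˈkas) (ˈbu.ska) (ˈri.bi).
Foot heads: 1, 2, 3, 4, 6.
Primary stress on the leftmost head = syllable 1.
Secondary stress on 2, 3, 4, 6: ˈtud.ˌlo:.ˌkas.ˌbu.ska.ˌri.bi.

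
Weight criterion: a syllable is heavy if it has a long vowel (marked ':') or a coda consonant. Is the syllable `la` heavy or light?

light

`la`: short vowel, open (no coda). Short vowel, open → light.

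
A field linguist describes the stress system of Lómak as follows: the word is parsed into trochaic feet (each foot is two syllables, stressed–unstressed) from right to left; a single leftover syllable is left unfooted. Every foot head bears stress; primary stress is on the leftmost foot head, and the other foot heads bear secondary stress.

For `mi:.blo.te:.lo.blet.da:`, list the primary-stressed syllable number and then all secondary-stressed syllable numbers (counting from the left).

primary 1, secondary 3, 5

Parse right to left into trochaic (ˈσσ) feet: (ˈmi:.blo) (ˈte:.lo) (ˈblet.da:).
Foot heads (stressed positions): 1, 3, 5.
End Rule Leftmost: primary stress on the leftmost head = syllable 1.
Secondary stress on 3, 5: ˈmi:.blo.ˌte:.lo.ˌblet.da:.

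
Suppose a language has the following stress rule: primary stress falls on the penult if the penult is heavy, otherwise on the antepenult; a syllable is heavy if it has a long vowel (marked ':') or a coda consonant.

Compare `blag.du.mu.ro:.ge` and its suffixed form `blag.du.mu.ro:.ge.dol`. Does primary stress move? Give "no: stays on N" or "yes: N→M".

Base `blag.du.mu.ro:.ge` (5 syllables):
  Weights: 3 mu L, 4 ro: H, 5 ge L.
  The penult (syllable 4, ro:) is heavy, so it takes stress.
  → primary stress on syllable 4.
Suffixed `blag.du.mu.ro:.ge.dol` (6 syllables):
  Weights: 4 ro: H, 5 ge L, 6 dol H.
  The penult (syllable 5, ge) is light, so stress falls on the antepenult (syllable 4, ro:).
  → primary stress on syllable 4.

no: stays on 4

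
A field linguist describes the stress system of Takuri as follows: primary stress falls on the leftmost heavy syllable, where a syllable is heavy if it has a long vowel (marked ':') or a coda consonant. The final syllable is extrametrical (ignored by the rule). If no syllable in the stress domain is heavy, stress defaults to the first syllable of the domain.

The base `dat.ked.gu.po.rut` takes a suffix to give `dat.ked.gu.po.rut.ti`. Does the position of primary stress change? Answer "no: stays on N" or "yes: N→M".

Base `dat.ked.gu.po.rut` (5 syllables):
  The final syllable (5, rut) is extrametrical; the stress domain is syllables 1–4.
  Weights: 1 dat H, 2 ked H, 3 gu L, 4 po L.
  Heavy syllables in the domain: 1, 2. The leftmost is syllable 1 (dat).
  → primary stress on syllable 1.
Suffixed `dat.ked.gu.po.rut.ti` (6 syllables):
  The final syllable (6, ti) is extrametrical; the stress domain is syllables 1–5.
  Weights: 1 dat H, 2 ked H, 3 gu L, 4 po L, 5 rut H.
  Heavy syllables in the domain: 1, 2, 5. The leftmost is syllable 1 (dat).
  → primary stress on syllable 1.

no: stays on 1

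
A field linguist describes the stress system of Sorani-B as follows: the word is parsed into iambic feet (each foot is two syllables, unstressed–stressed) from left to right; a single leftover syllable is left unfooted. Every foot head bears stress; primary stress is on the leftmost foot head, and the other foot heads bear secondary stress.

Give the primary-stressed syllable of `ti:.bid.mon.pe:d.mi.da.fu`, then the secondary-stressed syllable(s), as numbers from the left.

Parse left to right into iambic (σˈσ) feet: (ti:.ˈbid) (mon.ˈpe:d) (mi.ˈda) fu. Syllable 7 is left unfooted.
Foot heads (stressed positions): 2, 4, 6.
End Rule Leftmost: primary stress on the leftmost head = syllable 2.
Secondary stress on 4, 6: ti:.ˈbid.mon.ˌpe:d.mi.ˌda.fu.

primary 2, secondary 4, 6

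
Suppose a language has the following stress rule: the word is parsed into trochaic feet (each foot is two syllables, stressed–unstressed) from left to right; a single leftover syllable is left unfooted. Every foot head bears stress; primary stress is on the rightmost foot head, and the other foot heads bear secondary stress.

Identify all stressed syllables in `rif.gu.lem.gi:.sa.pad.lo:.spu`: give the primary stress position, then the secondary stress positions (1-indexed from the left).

Parse left to right into trochaic (ˈσσ) feet: (ˈrif.gu) (ˈlem.gi:) (ˈsa.pad) (ˈlo:.spu).
Foot heads (stressed positions): 1, 3, 5, 7.
End Rule Rightmost: primary stress on the rightmost head = syllable 7.
Secondary stress on 1, 3, 5: ˌrif.gu.ˌlem.gi:.ˌsa.pad.ˈlo:.spu.

primary 7, secondary 1, 3, 5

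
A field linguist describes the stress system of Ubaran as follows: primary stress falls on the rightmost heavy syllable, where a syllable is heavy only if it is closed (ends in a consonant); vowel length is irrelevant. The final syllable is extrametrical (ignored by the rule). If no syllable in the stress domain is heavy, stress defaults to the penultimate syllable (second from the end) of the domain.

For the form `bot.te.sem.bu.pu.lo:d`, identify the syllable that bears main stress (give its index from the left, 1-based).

3

The final syllable (6, lo:d) is extrametrical; the stress domain is syllables 1–5.
Weights: 1 bot H, 2 te L, 3 sem H, 4 bu L, 5 pu L.
Heavy syllables in the domain: 1, 3. The rightmost is syllable 3 (sem).
Primary stress: syllable 3 → bot.te.ˈsem.bu.pu.lo:d.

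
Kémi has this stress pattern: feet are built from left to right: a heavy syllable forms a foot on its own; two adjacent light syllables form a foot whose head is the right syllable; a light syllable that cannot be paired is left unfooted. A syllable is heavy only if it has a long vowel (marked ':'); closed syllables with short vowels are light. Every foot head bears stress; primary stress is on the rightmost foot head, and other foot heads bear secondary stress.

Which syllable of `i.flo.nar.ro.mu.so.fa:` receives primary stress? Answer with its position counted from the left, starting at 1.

Weights: 1 i L, 2 flo L, 3 nar L, 4 ro L, 5 mu L, 6 so L, 7 fa: H.
Parse left to right (heavy = foot alone; LL = one foot; stranded L unfooted): (i.ˈflo) (nar.ˈro) (mu.ˈso) (ˈfa:).
Foot heads: 2, 4, 6, 7.
Primary stress on the rightmost head = syllable 7.
Primary stress: syllable 7 → i.flo.nar.ro.mu.so.ˈfa:.

7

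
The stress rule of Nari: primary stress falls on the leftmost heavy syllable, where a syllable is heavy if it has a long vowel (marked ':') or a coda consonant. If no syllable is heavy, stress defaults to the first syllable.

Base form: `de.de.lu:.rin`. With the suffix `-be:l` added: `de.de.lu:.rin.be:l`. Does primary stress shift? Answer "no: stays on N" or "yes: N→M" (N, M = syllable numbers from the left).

Base `de.de.lu:.rin` (4 syllables):
  Weights: 1 de L, 2 de L, 3 lu: H, 4 rin H.
  Heavy syllables in the domain: 3, 4. The leftmost is syllable 3 (lu:).
  → primary stress on syllable 3.
Suffixed `de.de.lu:.rin.be:l` (5 syllables):
  Weights: 1 de L, 2 de L, 3 lu: H, 4 rin H, 5 be:l H.
  Heavy syllables in the domain: 3, 4, 5. The leftmost is syllable 3 (lu:).
  → primary stress on syllable 3.

no: stays on 3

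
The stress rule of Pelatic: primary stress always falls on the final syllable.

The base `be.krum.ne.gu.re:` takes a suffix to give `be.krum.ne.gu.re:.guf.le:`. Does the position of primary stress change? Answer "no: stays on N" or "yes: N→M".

yes: 5→7

Base `be.krum.ne.gu.re:` (5 syllables):
  The word has 5 syllables; the final syllable is syllable 5 (re:).
  → primary stress on syllable 5.
Suffixed `be.krum.ne.gu.re:.guf.le:` (7 syllables):
  The word has 7 syllables; the final syllable is syllable 7 (le:).
  → primary stress on syllable 7.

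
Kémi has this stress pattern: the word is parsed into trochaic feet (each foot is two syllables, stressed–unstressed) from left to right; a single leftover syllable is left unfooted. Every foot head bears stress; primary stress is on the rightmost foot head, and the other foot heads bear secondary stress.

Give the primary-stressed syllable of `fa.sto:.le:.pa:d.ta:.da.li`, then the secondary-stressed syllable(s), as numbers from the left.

primary 5, secondary 1, 3

Parse left to right into trochaic (ˈσσ) feet: (ˈfa.sto:) (ˈle:.pa:d) (ˈta:.da) li. Syllable 7 is left unfooted.
Foot heads (stressed positions): 1, 3, 5.
End Rule Rightmost: primary stress on the rightmost head = syllable 5.
Secondary stress on 1, 3: ˌfa.sto:.ˌle:.pa:d.ˈta:.da.li.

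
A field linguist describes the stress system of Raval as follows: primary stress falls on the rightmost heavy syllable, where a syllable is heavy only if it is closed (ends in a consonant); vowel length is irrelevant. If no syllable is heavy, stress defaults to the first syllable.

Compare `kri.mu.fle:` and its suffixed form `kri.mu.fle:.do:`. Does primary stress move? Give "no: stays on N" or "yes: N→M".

Base `kri.mu.fle:` (3 syllables):
  Weights: 1 kri L, 2 mu L, 3 fle: L.
  No heavy syllable in the domain; default to the first syllable = syllable 1.
  → primary stress on syllable 1.
Suffixed `kri.mu.fle:.do:` (4 syllables):
  Weights: 1 kri L, 2 mu L, 3 fle: L, 4 do: L.
  No heavy syllable in the domain; default to the first syllable = syllable 1.
  → primary stress on syllable 1.

no: stays on 1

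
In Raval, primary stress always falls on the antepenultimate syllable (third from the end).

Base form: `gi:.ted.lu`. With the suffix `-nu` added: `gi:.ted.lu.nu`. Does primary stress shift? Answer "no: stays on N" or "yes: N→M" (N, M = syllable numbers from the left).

Base `gi:.ted.lu` (3 syllables):
  The word has 3 syllables; the antepenultimate syllable (third from the end) is syllable 1 (gi:).
  → primary stress on syllable 1.
Suffixed `gi:.ted.lu.nu` (4 syllables):
  The word has 4 syllables; the antepenultimate syllable (third from the end) is syllable 2 (ted).
  → primary stress on syllable 2.

yes: 1→2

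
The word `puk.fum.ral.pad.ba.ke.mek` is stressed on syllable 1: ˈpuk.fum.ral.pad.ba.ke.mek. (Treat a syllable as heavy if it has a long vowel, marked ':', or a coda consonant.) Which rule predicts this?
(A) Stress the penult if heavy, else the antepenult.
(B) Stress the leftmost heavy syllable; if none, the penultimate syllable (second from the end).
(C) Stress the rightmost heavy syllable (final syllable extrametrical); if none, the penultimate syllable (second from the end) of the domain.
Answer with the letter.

B

Rule A → syllable 5 (observed: 1).
Rule B → syllable 1 ✓.
Rule C → syllable 4 (observed: 1).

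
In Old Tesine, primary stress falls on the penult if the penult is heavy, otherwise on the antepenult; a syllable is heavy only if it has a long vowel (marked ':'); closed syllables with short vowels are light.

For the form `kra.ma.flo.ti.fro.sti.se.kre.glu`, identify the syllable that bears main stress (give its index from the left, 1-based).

7

Weights: 7 se L, 8 kre L, 9 glu L.
The penult (syllable 8, kre) is light, so stress falls on the antepenult (syllable 7, se).
Primary stress: syllable 7 → kra.ma.flo.ti.fro.sti.ˈse.kre.glu.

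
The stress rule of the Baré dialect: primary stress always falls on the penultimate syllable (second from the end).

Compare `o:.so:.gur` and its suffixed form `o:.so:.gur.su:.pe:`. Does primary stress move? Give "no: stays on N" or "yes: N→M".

Base `o:.so:.gur` (3 syllables):
  The word has 3 syllables; the penultimate syllable (second from the end) is syllable 2 (so:).
  → primary stress on syllable 2.
Suffixed `o:.so:.gur.su:.pe:` (5 syllables):
  The word has 5 syllables; the penultimate syllable (second from the end) is syllable 4 (su:).
  → primary stress on syllable 4.

yes: 2→4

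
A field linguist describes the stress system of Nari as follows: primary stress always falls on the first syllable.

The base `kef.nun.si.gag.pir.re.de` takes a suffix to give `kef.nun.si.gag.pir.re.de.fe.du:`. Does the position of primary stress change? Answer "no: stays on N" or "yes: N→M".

no: stays on 1

Base `kef.nun.si.gag.pir.re.de` (7 syllables):
  The word has 7 syllables; the first syllable is syllable 1 (kef).
  → primary stress on syllable 1.
Suffixed `kef.nun.si.gag.pir.re.de.fe.du:` (9 syllables):
  The word has 9 syllables; the first syllable is syllable 1 (kef).
  → primary stress on syllable 1.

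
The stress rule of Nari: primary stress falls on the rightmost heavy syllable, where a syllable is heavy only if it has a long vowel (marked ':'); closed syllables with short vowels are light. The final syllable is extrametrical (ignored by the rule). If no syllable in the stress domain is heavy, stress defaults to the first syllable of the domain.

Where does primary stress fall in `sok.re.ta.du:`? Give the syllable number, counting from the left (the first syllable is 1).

1

The final syllable (4, du:) is extrametrical; the stress domain is syllables 1–3.
Weights: 1 sok L, 2 re L, 3 ta L.
No heavy syllable in the domain; default to the first syllable of the domain = syllable 1.
Primary stress: syllable 1 → ˈsok.re.ta.du:.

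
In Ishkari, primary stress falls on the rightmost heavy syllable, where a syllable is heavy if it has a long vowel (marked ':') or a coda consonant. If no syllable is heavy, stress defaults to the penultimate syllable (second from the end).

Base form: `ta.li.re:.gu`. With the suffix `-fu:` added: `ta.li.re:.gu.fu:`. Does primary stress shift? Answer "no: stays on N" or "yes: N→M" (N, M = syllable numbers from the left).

yes: 3→5

Base `ta.li.re:.gu` (4 syllables):
  Weights: 1 ta L, 2 li L, 3 re: H, 4 gu L.
  Heavy syllables in the domain: 3. The rightmost is syllable 3 (re:).
  → primary stress on syllable 3.
Suffixed `ta.li.re:.gu.fu:` (5 syllables):
  Weights: 1 ta L, 2 li L, 3 re: H, 4 gu L, 5 fu: H.
  Heavy syllables in the domain: 3, 5. The rightmost is syllable 5 (fu:).
  → primary stress on syllable 5.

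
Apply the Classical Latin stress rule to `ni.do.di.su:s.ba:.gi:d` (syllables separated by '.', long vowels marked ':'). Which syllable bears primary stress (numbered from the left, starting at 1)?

Classical Latin: stress the penult if heavy (long vowel or closed), else the antepenult.
Weights: 4 su:s H, 5 ba: H, 6 gi:d H.
The penult (syllable 5, ba:) is heavy, so it takes stress.
Stress on syllable 5: ni.do.di.su:s.ˈba:.gi:d.

5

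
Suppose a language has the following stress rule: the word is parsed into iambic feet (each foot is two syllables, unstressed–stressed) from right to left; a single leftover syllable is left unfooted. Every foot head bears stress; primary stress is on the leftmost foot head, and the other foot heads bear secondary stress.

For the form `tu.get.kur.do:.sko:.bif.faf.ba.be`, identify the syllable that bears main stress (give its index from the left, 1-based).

3

Parse right to left into iambic (σˈσ) feet: tu (get.ˈkur) (do:.ˈsko:) (bif.ˈfaf) (ba.ˈbe). Syllable 1 is left unfooted.
Foot heads (stressed positions): 3, 5, 7, 9.
End Rule Leftmost: primary stress on the leftmost head = syllable 3.
Primary stress: syllable 3 → tu.get.ˈkur.do:.sko:.bif.faf.ba.be.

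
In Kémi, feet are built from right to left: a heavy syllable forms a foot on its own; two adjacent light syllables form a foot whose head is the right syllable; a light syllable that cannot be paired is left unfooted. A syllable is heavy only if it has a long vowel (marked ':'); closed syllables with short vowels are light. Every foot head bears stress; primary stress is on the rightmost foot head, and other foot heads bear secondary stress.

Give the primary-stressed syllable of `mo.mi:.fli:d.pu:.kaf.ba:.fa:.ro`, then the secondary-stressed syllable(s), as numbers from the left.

primary 7, secondary 2, 3, 4, 6

Weights: 1 mo L, 2 mi: H, 3 fli:d H, 4 pu: H, 5 kaf L, 6 ba: H, 7 fa: H, 8 ro L.
Parse right to left (heavy = foot alone; LL = one foot; stranded L unfooted): mo (ˈmi:) (ˈfli:d) (ˈpu:) kaf (ˈba:) (ˈfa:) ro.
Foot heads: 2, 3, 4, 6, 7.
Primary stress on the rightmost head = syllable 7.
Secondary stress on 2, 3, 4, 6: mo.ˌmi:.ˌfli:d.ˌpu:.kaf.ˌba:.ˈfa:.ro.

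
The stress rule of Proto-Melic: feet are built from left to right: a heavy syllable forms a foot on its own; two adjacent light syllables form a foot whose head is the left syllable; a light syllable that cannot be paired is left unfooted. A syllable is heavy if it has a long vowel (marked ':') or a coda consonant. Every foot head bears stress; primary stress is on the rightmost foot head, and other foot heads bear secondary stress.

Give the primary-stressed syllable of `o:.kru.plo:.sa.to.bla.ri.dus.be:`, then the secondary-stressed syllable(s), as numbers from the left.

primary 9, secondary 1, 3, 4, 6, 8

Weights: 1 o: H, 2 kru L, 3 plo: H, 4 sa L, 5 to L, 6 bla L, 7 ri L, 8 dus H, 9 be: H.
Parse left to right (heavy = foot alone; LL = one foot; stranded L unfooted): (ˈo:) kru (ˈplo:) (ˈsa.to) (ˈbla.ri) (ˈdus) (ˈbe:).
Foot heads: 1, 3, 4, 6, 8, 9.
Primary stress on the rightmost head = syllable 9.
Secondary stress on 1, 3, 4, 6, 8: ˌo:.kru.ˌplo:.ˌsa.to.ˌbla.ri.ˌdus.ˈbe:.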